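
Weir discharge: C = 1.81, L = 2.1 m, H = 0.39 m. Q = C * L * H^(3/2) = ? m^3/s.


Q = C * L * H^(3/2) = 1.81 * 2.1 * 0.39^1.5 = 1.81 * 2.1 * 0.243555

0.9258 m^3/s


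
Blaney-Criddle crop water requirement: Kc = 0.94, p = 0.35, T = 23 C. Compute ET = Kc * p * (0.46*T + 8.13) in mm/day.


ET = Kc * p * (0.46*T + 8.13)
ET = 0.94 * 0.35 * (0.46*23 + 8.13)
ET = 0.94 * 0.35 * 18.7100

6.1556 mm/day


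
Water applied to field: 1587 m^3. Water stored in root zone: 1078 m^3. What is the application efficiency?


Ea = V_root / V_field * 100 = 1078 / 1587 * 100 = 67.9269%

67.9269 %


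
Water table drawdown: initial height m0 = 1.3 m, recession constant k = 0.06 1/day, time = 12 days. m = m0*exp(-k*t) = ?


m = m0 * exp(-k*t)
m = 1.3 * exp(-0.06 * 12)
m = 1.3 * exp(-0.7200)

0.6328 m


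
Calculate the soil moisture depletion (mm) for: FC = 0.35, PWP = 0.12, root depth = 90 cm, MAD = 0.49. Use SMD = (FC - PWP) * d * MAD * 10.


SMD = (FC - PWP) * d * MAD * 10
SMD = (0.35 - 0.12) * 90 * 0.49 * 10
SMD = 0.2300 * 90 * 0.49 * 10

101.4300 mm


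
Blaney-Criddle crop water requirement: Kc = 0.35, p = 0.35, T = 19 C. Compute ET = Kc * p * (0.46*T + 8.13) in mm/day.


ET = Kc * p * (0.46*T + 8.13)
ET = 0.35 * 0.35 * (0.46*19 + 8.13)
ET = 0.35 * 0.35 * 16.8700

2.0666 mm/day


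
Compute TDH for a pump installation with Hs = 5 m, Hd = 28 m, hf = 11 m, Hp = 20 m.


TDH = Hs + Hd + hf + Hp = 5 + 28 + 11 + 20 = 64

64 m


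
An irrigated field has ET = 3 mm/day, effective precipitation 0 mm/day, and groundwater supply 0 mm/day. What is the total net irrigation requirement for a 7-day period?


Daily deficit = ET - Pe - GW = 3 - 0 - 0 = 3 mm/day
NIR = 3 * 7 = 21 mm

21.0000 mm


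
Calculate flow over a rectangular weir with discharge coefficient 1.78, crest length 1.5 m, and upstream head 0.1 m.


Q = C * L * H^(3/2) = 1.78 * 1.5 * 0.1^1.5 = 1.78 * 1.5 * 0.031623

0.0844 m^3/s


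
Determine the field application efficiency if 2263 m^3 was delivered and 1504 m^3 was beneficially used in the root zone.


Ea = V_root / V_field * 100 = 1504 / 2263 * 100 = 66.4605%

66.4605 %


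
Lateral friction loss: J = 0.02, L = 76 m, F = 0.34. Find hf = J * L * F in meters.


hf = J * L * F = 0.02 * 76 * 0.34 = 0.5168 m

0.5168 m


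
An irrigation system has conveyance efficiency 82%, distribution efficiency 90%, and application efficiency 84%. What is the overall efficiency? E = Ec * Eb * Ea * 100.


Ec = 0.82, Eb = 0.9, Ea = 0.84
E = 0.82 * 0.9 * 0.84 * 100 = 61.9920%

61.9920 %


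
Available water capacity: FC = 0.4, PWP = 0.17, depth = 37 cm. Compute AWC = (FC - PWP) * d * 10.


AWC = (FC - PWP) * d * 10
AWC = (0.4 - 0.17) * 37 * 10
AWC = 0.2300 * 37 * 10

85.1000 mm


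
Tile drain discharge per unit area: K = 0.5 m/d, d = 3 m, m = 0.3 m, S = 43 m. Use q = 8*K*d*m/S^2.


q = 8*K*d*m/S^2
q = 8*0.5*3*0.3/43^2
q = 3.6000 / 1849

0.0019 m/d


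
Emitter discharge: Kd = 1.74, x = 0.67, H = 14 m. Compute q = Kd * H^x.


q = Kd * H^x = 1.74 * 14^0.67 = 1.74 * 5.860110

10.1966 L/h


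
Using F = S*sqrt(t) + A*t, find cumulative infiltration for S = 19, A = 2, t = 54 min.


F = S*sqrt(t) + A*t
F = 19*sqrt(54) + 2*54
F = 19*7.348469 + 108

247.6209 mm


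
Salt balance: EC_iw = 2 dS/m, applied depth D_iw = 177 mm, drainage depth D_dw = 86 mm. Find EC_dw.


EC_dw = EC_iw * D_iw / D_dw
EC_dw = 2 * 177 / 86
EC_dw = 354 / 86

4.1163 dS/m


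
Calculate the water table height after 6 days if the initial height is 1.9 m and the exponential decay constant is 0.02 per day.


m = m0 * exp(-k*t)
m = 1.9 * exp(-0.02 * 6)
m = 1.9 * exp(-0.1200)

1.6851 m


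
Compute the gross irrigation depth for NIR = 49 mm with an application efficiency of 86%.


Ea = 86% = 0.86
GID = NIR / Ea = 49 / 0.86 = 56.9767 mm

56.9767 mm


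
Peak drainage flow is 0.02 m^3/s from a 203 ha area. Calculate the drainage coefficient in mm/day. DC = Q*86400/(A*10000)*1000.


DC = Q * 86400 / (A * 10000) * 1000
DC = 0.02 * 86400 / (203 * 10000) * 1000
DC = 1728000.0000 / 2030000

0.8512 mm/day


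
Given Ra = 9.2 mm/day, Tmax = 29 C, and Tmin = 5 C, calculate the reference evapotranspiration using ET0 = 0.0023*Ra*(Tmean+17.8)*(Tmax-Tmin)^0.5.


Tmean = (Tmax + Tmin)/2 = (29 + 5)/2 = 17.0
ET0 = 0.0023 * 9.2 * (17.0 + 17.8) * sqrt(29 - 5)
ET0 = 0.0023 * 9.2 * 34.8 * 4.898979

3.6075 mm/day


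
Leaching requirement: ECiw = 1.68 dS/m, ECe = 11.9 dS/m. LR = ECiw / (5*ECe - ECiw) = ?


LR = ECiw / (5*ECe - ECiw)
LR = 1.68 / (5*11.9 - 1.68)
LR = 1.68 / 57.8200

0.0291


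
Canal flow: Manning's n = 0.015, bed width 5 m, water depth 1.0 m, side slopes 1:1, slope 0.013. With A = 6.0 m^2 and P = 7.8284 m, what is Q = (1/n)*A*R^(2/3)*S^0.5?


R = A/P = 6.0/7.8284 = 0.766440
Q = (1/0.015) * 6.0 * 0.766440^(2/3) * 0.013^0.5

38.1959 m^3/s


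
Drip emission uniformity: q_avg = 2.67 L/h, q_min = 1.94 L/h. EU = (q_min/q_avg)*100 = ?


EU = (q_min/q_avg)*100 = (1.94/2.67)*100 = 72.6592%

72.6592 %


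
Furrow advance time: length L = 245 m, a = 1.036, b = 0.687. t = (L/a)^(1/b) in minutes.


t = (L/a)^(1/b)
t = (245/1.036)^(1/0.687)
t = 236.486486^(1/0.687)

2853.1340 min


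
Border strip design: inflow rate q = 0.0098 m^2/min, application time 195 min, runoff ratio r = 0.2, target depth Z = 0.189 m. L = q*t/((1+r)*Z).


L = q*t/((1+r)*Z)
L = 0.0098*195/((1+0.2)*0.189)
L = 1.911/0.2268

8.4259 m


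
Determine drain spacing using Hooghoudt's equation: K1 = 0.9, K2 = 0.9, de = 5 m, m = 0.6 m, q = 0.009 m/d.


S^2 = 8*K2*de*m/q + 4*K1*m^2/q
S^2 = 8*0.9*5*0.6/0.009 + 4*0.9*0.6^2/0.009
S = sqrt(2544.0000)

50.4381 m


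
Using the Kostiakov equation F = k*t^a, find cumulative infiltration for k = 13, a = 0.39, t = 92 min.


F = k * t^a = 13 * 92^0.39
F = 13 * 5.832802

75.8264 mm


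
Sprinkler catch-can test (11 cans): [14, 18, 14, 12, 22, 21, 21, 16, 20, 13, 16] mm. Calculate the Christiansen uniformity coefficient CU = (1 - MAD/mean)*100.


mean = 17.000000 mm
MAD = 3.090909 mm
CU = (1 - 3.090909/17.000000)*100

81.8182 %


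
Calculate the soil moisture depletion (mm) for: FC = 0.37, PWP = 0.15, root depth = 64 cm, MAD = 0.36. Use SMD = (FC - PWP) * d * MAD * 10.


SMD = (FC - PWP) * d * MAD * 10
SMD = (0.37 - 0.15) * 64 * 0.36 * 10
SMD = 0.2200 * 64 * 0.36 * 10

50.6880 mm


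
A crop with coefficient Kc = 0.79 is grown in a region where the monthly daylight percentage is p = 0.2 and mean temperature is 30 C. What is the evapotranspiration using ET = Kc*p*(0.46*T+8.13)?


ET = Kc * p * (0.46*T + 8.13)
ET = 0.79 * 0.2 * (0.46*30 + 8.13)
ET = 0.79 * 0.2 * 21.9300

3.4649 mm/day


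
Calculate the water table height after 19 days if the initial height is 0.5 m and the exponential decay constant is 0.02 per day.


m = m0 * exp(-k*t)
m = 0.5 * exp(-0.02 * 19)
m = 0.5 * exp(-0.3800)

0.3419 m


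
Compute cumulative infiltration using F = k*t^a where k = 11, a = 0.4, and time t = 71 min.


F = k * t^a = 11 * 71^0.4
F = 11 * 5.501782

60.5196 mm


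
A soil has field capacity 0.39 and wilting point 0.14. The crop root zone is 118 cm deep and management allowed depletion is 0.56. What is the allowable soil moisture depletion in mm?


SMD = (FC - PWP) * d * MAD * 10
SMD = (0.39 - 0.14) * 118 * 0.56 * 10
SMD = 0.2500 * 118 * 0.56 * 10

165.2000 mm


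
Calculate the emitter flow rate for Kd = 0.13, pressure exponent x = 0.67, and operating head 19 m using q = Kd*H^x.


q = Kd * H^x = 0.13 * 19^0.67 = 0.13 * 7.190596

0.9348 L/h


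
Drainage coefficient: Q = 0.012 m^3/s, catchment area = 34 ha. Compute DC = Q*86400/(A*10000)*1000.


DC = Q * 86400 / (A * 10000) * 1000
DC = 0.012 * 86400 / (34 * 10000) * 1000
DC = 1036800.0000 / 340000

3.0494 mm/day


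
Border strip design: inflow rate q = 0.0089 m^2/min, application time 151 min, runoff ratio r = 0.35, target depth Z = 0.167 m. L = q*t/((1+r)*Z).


L = q*t/((1+r)*Z)
L = 0.0089*151/((1+0.35)*0.167)
L = 1.3439/0.22545

5.9610 m


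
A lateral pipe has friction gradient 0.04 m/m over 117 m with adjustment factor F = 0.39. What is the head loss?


hf = J * L * F = 0.04 * 117 * 0.39 = 1.8252 m

1.8252 m


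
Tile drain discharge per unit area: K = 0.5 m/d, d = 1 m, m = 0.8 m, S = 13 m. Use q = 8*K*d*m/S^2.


q = 8*K*d*m/S^2
q = 8*0.5*1*0.8/13^2
q = 3.2000 / 169

0.0189 m/d


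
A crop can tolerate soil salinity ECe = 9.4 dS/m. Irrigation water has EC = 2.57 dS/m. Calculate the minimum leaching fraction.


LR = ECiw / (5*ECe - ECiw)
LR = 2.57 / (5*9.4 - 2.57)
LR = 2.57 / 44.4300

0.0578


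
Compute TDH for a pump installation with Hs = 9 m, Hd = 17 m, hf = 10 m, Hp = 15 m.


TDH = Hs + Hd + hf + Hp = 9 + 17 + 10 + 15 = 51

51 m


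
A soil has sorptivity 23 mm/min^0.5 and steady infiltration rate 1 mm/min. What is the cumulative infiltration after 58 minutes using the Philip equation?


F = S*sqrt(t) + A*t
F = 23*sqrt(58) + 1*58
F = 23*7.615773 + 58

233.1628 mm


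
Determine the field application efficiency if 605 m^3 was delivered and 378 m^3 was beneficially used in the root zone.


Ea = V_root / V_field * 100 = 378 / 605 * 100 = 62.4793%

62.4793 %


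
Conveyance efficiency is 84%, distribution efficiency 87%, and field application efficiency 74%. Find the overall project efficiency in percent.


Ec = 0.84, Eb = 0.87, Ea = 0.74
E = 0.84 * 0.87 * 0.74 * 100 = 54.0792%

54.0792 %


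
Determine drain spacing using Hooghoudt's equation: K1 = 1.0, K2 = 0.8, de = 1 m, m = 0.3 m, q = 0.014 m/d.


S^2 = 8*K2*de*m/q + 4*K1*m^2/q
S^2 = 8*0.8*1*0.3/0.014 + 4*1.0*0.3^2/0.014
S = sqrt(162.8571)

12.7615 m


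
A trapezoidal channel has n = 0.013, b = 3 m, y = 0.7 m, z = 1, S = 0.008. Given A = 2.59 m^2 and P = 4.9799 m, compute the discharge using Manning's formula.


R = A/P = 2.59/4.9799 = 0.520091
Q = (1/0.013) * 2.59 * 0.520091^(2/3) * 0.008^0.5

11.5245 m^3/s


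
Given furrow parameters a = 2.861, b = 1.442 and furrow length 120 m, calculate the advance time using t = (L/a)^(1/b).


t = (L/a)^(1/b)
t = (120/2.861)^(1/1.442)
t = 41.943376^(1/1.442)

13.3440 min


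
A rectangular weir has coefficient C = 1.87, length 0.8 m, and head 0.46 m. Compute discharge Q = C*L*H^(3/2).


Q = C * L * H^(3/2) = 1.87 * 0.8 * 0.46^1.5 = 1.87 * 0.8 * 0.311987

0.4667 m^3/s


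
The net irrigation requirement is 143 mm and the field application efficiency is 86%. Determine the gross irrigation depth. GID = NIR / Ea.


Ea = 86% = 0.86
GID = NIR / Ea = 143 / 0.86 = 166.2791 mm

166.2791 mm


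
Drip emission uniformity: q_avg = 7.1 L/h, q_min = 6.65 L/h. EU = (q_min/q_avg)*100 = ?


EU = (q_min/q_avg)*100 = (6.65/7.1)*100 = 93.6620%

93.6620 %


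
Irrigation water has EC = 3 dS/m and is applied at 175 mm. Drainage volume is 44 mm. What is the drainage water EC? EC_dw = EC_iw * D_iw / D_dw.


EC_dw = EC_iw * D_iw / D_dw
EC_dw = 3 * 175 / 44
EC_dw = 525 / 44

11.9318 dS/m


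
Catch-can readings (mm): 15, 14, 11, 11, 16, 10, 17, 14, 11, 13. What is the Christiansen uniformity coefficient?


mean = 13.200000 mm
MAD = 2.000000 mm
CU = (1 - 2.000000/13.200000)*100

84.8485 %


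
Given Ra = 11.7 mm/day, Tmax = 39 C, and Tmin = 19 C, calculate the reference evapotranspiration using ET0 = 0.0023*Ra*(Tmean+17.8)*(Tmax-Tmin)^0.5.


Tmean = (Tmax + Tmin)/2 = (39 + 19)/2 = 29.0
ET0 = 0.0023 * 11.7 * (29.0 + 17.8) * sqrt(39 - 19)
ET0 = 0.0023 * 11.7 * 46.8 * 4.472136

5.6322 mm/day


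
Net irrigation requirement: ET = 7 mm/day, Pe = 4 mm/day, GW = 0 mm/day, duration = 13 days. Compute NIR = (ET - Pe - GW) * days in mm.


Daily deficit = ET - Pe - GW = 7 - 4 - 0 = 3 mm/day
NIR = 3 * 13 = 39 mm

39.0000 mm


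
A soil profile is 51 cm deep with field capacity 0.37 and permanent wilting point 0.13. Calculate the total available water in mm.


AWC = (FC - PWP) * d * 10
AWC = (0.37 - 0.13) * 51 * 10
AWC = 0.2400 * 51 * 10

122.4000 mm


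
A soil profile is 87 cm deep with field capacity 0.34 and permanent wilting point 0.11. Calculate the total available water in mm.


AWC = (FC - PWP) * d * 10
AWC = (0.34 - 0.11) * 87 * 10
AWC = 0.2300 * 87 * 10

200.1000 mm


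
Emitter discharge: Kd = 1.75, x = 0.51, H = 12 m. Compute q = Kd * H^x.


q = Kd * H^x = 1.75 * 12^0.51 = 1.75 * 3.551260

6.2147 L/h


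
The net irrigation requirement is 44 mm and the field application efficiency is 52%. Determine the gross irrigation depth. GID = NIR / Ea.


Ea = 52% = 0.52
GID = NIR / Ea = 44 / 0.52 = 84.6154 mm

84.6154 mm


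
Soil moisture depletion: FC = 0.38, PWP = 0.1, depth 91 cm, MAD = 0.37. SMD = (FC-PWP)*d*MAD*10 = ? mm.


SMD = (FC - PWP) * d * MAD * 10
SMD = (0.38 - 0.1) * 91 * 0.37 * 10
SMD = 0.2800 * 91 * 0.37 * 10

94.2760 mm


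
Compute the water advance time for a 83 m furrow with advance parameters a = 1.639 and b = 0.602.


t = (L/a)^(1/b)
t = (83/1.639)^(1/0.602)
t = 50.640635^(1/0.602)

678.2564 min


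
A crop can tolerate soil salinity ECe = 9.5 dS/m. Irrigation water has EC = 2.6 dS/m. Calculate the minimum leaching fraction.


LR = ECiw / (5*ECe - ECiw)
LR = 2.6 / (5*9.5 - 2.6)
LR = 2.6 / 44.9000

0.0579


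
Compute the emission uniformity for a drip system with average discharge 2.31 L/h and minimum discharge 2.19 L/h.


EU = (q_min/q_avg)*100 = (2.19/2.31)*100 = 94.8052%

94.8052 %


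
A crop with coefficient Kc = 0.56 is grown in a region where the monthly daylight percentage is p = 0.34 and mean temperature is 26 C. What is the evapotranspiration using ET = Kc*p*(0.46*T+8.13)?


ET = Kc * p * (0.46*T + 8.13)
ET = 0.56 * 0.34 * (0.46*26 + 8.13)
ET = 0.56 * 0.34 * 20.0900

3.8251 mm/day


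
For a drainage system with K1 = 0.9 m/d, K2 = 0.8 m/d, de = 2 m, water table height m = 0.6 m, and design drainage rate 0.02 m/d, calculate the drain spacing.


S^2 = 8*K2*de*m/q + 4*K1*m^2/q
S^2 = 8*0.8*2*0.6/0.02 + 4*0.9*0.6^2/0.02
S = sqrt(448.8000)

21.1849 m


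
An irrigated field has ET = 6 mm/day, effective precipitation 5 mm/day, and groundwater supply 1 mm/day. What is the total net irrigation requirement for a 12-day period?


Daily deficit = ET - Pe - GW = 6 - 5 - 1 = 0 mm/day
NIR = 0 * 12 = 0 mm

0 mm


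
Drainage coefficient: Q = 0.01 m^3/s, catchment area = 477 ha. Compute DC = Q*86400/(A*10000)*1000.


DC = Q * 86400 / (A * 10000) * 1000
DC = 0.01 * 86400 / (477 * 10000) * 1000
DC = 864000.0000 / 4770000

0.1811 mm/day


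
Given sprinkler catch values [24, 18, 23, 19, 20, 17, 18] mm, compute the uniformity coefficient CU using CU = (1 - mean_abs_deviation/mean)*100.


mean = 19.857143 mm
MAD = 2.122449 mm
CU = (1 - 2.122449/19.857143)*100

89.3114 %


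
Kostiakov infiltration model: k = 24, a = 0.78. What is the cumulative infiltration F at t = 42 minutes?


F = k * t^a = 24 * 42^0.78
F = 24 * 18.455867

442.9408 mm


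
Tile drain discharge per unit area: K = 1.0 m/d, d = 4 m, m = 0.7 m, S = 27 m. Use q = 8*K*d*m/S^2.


q = 8*K*d*m/S^2
q = 8*1.0*4*0.7/27^2
q = 22.4000 / 729

0.0307 m/d


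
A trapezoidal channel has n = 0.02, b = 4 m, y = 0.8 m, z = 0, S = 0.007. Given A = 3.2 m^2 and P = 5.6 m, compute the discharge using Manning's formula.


R = A/P = 3.2/5.6 = 0.571429
Q = (1/0.02) * 3.2 * 0.571429^(2/3) * 0.007^0.5

9.2182 m^3/s


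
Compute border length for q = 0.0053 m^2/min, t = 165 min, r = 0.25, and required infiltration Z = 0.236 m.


L = q*t/((1+r)*Z)
L = 0.0053*165/((1+0.25)*0.236)
L = 0.8745/0.295

2.9644 m


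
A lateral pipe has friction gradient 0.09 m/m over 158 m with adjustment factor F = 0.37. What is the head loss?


hf = J * L * F = 0.09 * 158 * 0.37 = 5.2614 m

5.2614 m


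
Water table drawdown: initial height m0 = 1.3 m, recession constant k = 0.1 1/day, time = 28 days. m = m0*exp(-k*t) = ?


m = m0 * exp(-k*t)
m = 1.3 * exp(-0.1 * 28)
m = 1.3 * exp(-2.8000)

0.0791 m


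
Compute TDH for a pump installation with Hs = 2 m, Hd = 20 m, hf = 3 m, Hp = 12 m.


TDH = Hs + Hd + hf + Hp = 2 + 20 + 3 + 12 = 37

37 m


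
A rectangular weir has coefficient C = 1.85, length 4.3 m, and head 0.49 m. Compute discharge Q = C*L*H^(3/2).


Q = C * L * H^(3/2) = 1.85 * 4.3 * 0.49^1.5 = 1.85 * 4.3 * 0.343000

2.7286 m^3/s


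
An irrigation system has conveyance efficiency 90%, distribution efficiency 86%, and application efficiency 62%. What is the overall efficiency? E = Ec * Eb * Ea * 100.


Ec = 0.9, Eb = 0.86, Ea = 0.62
E = 0.9 * 0.86 * 0.62 * 100 = 47.9880%

47.9880 %


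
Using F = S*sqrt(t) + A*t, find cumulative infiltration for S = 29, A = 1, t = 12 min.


F = S*sqrt(t) + A*t
F = 29*sqrt(12) + 1*12
F = 29*3.464102 + 12

112.4590 mm


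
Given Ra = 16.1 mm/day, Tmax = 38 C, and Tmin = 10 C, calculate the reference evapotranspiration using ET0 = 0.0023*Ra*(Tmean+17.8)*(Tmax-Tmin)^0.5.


Tmean = (Tmax + Tmin)/2 = (38 + 10)/2 = 24.0
ET0 = 0.0023 * 16.1 * (24.0 + 17.8) * sqrt(38 - 10)
ET0 = 0.0023 * 16.1 * 41.8 * 5.291503

8.1905 mm/day


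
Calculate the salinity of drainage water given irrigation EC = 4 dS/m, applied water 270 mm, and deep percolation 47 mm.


EC_dw = EC_iw * D_iw / D_dw
EC_dw = 4 * 270 / 47
EC_dw = 1080 / 47

22.9787 dS/m


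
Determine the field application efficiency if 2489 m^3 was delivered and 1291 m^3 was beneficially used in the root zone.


Ea = V_root / V_field * 100 = 1291 / 2489 * 100 = 51.8682%

51.8682 %


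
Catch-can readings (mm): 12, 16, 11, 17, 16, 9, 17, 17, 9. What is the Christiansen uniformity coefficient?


mean = 13.777778 mm
MAD = 3.135802 mm
CU = (1 - 3.135802/13.777778)*100

77.2401 %


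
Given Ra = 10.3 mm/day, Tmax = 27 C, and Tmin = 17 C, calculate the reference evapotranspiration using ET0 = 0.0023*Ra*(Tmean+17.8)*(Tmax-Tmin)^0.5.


Tmean = (Tmax + Tmin)/2 = (27 + 17)/2 = 22.0
ET0 = 0.0023 * 10.3 * (22.0 + 17.8) * sqrt(27 - 17)
ET0 = 0.0023 * 10.3 * 39.8 * 3.162278

2.9816 mm/day


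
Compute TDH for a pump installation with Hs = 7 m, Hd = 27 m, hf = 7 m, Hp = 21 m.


TDH = Hs + Hd + hf + Hp = 7 + 27 + 7 + 21 = 62

62 m


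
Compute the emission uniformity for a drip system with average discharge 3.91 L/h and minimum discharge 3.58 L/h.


EU = (q_min/q_avg)*100 = (3.58/3.91)*100 = 91.5601%

91.5601 %


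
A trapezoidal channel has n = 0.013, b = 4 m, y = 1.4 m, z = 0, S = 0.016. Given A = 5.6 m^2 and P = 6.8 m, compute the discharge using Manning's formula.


R = A/P = 5.6/6.8 = 0.823529
Q = (1/0.013) * 5.6 * 0.823529^(2/3) * 0.016^0.5

47.8730 m^3/s


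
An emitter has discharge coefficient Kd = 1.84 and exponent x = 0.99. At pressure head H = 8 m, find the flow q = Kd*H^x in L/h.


q = Kd * H^x = 1.84 * 8^0.99 = 1.84 * 7.835362

14.4171 L/h


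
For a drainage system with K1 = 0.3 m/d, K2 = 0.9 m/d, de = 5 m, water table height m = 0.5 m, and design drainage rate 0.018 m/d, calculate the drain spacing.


S^2 = 8*K2*de*m/q + 4*K1*m^2/q
S^2 = 8*0.9*5*0.5/0.018 + 4*0.3*0.5^2/0.018
S = sqrt(1016.6667)

31.8852 m


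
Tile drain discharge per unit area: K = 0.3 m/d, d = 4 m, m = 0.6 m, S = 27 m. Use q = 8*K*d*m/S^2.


q = 8*K*d*m/S^2
q = 8*0.3*4*0.6/27^2
q = 5.7600 / 729

0.0079 m/d


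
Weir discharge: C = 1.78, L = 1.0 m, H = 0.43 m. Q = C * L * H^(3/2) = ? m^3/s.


Q = C * L * H^(3/2) = 1.78 * 1.0 * 0.43^1.5 = 1.78 * 1.0 * 0.281970

0.5019 m^3/s


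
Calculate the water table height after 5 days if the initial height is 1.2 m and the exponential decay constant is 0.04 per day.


m = m0 * exp(-k*t)
m = 1.2 * exp(-0.04 * 5)
m = 1.2 * exp(-0.2000)

0.9825 m


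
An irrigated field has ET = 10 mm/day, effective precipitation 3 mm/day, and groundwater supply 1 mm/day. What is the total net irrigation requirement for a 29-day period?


Daily deficit = ET - Pe - GW = 10 - 3 - 1 = 6 mm/day
NIR = 6 * 29 = 174 mm

174.0000 mm


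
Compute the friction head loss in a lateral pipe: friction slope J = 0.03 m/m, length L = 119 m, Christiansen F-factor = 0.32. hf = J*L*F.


hf = J * L * F = 0.03 * 119 * 0.32 = 1.1424 m

1.1424 m


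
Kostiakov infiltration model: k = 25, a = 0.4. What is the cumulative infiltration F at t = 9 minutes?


F = k * t^a = 25 * 9^0.4
F = 25 * 2.408225

60.2056 mm


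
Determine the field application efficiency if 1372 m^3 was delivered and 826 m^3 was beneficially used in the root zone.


Ea = V_root / V_field * 100 = 826 / 1372 * 100 = 60.2041%

60.2041 %


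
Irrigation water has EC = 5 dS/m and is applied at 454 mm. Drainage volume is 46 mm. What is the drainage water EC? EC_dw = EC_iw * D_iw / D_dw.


EC_dw = EC_iw * D_iw / D_dw
EC_dw = 5 * 454 / 46
EC_dw = 2270 / 46

49.3478 dS/m


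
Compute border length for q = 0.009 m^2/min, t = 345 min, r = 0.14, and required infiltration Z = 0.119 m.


L = q*t/((1+r)*Z)
L = 0.009*345/((1+0.14)*0.119)
L = 3.105/0.13566

22.8881 m


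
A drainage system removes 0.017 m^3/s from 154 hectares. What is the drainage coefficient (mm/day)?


DC = Q * 86400 / (A * 10000) * 1000
DC = 0.017 * 86400 / (154 * 10000) * 1000
DC = 1468800.0000 / 1540000

0.9538 mm/day


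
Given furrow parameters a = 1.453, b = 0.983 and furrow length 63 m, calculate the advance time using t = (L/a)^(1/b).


t = (L/a)^(1/b)
t = (63/1.453)^(1/0.983)
t = 43.358568^(1/0.983)

46.2793 min


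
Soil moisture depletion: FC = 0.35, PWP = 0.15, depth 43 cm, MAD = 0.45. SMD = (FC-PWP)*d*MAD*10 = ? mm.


SMD = (FC - PWP) * d * MAD * 10
SMD = (0.35 - 0.15) * 43 * 0.45 * 10
SMD = 0.2000 * 43 * 0.45 * 10

38.7000 mm


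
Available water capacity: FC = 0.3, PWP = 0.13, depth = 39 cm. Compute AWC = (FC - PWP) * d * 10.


AWC = (FC - PWP) * d * 10
AWC = (0.3 - 0.13) * 39 * 10
AWC = 0.1700 * 39 * 10

66.3000 mm


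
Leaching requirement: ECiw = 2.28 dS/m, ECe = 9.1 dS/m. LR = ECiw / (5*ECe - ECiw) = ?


LR = ECiw / (5*ECe - ECiw)
LR = 2.28 / (5*9.1 - 2.28)
LR = 2.28 / 43.2200

0.0528


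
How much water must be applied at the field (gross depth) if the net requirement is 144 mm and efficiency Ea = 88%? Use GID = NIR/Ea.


Ea = 88% = 0.88
GID = NIR / Ea = 144 / 0.88 = 163.6364 mm

163.6364 mm


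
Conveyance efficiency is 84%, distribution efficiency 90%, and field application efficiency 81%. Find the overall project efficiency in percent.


Ec = 0.84, Eb = 0.9, Ea = 0.81
E = 0.84 * 0.9 * 0.81 * 100 = 61.2360%

61.2360 %


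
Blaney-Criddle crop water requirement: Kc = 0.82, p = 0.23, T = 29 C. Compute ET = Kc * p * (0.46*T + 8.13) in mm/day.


ET = Kc * p * (0.46*T + 8.13)
ET = 0.82 * 0.23 * (0.46*29 + 8.13)
ET = 0.82 * 0.23 * 21.4700

4.0492 mm/day


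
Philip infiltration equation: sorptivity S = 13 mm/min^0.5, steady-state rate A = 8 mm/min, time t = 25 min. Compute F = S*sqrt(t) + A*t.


F = S*sqrt(t) + A*t
F = 13*sqrt(25) + 8*25
F = 13*5.000000 + 200

265.0000 mm


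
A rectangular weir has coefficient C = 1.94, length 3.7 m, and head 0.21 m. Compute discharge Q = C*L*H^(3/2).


Q = C * L * H^(3/2) = 1.94 * 3.7 * 0.21^1.5 = 1.94 * 3.7 * 0.096234

0.6908 m^3/s


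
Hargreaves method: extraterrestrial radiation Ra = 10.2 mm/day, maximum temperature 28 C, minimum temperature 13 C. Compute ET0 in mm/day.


Tmean = (Tmax + Tmin)/2 = (28 + 13)/2 = 20.5
ET0 = 0.0023 * 10.2 * (20.5 + 17.8) * sqrt(28 - 13)
ET0 = 0.0023 * 10.2 * 38.3 * 3.872983

3.4799 mm/day


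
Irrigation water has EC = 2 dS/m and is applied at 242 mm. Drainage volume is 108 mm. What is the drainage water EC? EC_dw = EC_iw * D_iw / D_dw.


EC_dw = EC_iw * D_iw / D_dw
EC_dw = 2 * 242 / 108
EC_dw = 484 / 108

4.4815 dS/m


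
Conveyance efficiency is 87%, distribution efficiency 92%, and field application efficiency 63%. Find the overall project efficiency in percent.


Ec = 0.87, Eb = 0.92, Ea = 0.63
E = 0.87 * 0.92 * 0.63 * 100 = 50.4252%

50.4252 %


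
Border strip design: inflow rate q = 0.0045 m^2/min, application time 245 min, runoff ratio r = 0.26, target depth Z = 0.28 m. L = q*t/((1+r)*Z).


L = q*t/((1+r)*Z)
L = 0.0045*245/((1+0.26)*0.28)
L = 1.1025/0.3528

3.1250 m


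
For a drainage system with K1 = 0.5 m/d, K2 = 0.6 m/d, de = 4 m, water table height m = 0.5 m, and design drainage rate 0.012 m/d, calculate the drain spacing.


S^2 = 8*K2*de*m/q + 4*K1*m^2/q
S^2 = 8*0.6*4*0.5/0.012 + 4*0.5*0.5^2/0.012
S = sqrt(841.6667)

29.0115 m


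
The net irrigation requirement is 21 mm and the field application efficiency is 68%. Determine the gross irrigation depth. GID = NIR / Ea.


Ea = 68% = 0.68
GID = NIR / Ea = 21 / 0.68 = 30.8824 mm

30.8824 mm


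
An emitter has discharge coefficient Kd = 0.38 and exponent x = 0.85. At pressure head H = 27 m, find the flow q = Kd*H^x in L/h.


q = Kd * H^x = 0.38 * 27^0.85 = 0.38 * 16.468695

6.2581 L/h


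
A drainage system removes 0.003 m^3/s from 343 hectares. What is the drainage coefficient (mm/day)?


DC = Q * 86400 / (A * 10000) * 1000
DC = 0.003 * 86400 / (343 * 10000) * 1000
DC = 259200.0000 / 3430000

0.0756 mm/day


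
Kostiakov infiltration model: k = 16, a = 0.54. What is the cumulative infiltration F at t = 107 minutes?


F = k * t^a = 16 * 107^0.54
F = 16 * 12.470023

199.5204 mm


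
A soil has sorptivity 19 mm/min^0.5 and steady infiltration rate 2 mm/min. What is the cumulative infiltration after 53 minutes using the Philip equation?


F = S*sqrt(t) + A*t
F = 19*sqrt(53) + 2*53
F = 19*7.280110 + 106

244.3221 mm


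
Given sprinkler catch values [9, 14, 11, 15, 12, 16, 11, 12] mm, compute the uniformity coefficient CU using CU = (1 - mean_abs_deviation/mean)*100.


mean = 12.500000 mm
MAD = 1.875000 mm
CU = (1 - 1.875000/12.500000)*100

85.0000 %


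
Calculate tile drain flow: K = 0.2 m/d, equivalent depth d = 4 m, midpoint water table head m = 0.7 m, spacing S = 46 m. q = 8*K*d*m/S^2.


q = 8*K*d*m/S^2
q = 8*0.2*4*0.7/46^2
q = 4.4800 / 2116

0.0021 m/d


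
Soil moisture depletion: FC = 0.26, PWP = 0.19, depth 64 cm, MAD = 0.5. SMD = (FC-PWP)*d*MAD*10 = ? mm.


SMD = (FC - PWP) * d * MAD * 10
SMD = (0.26 - 0.19) * 64 * 0.5 * 10
SMD = 0.0700 * 64 * 0.5 * 10

22.4000 mm


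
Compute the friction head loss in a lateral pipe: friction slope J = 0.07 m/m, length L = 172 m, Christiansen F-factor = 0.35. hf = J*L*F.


hf = J * L * F = 0.07 * 172 * 0.35 = 4.2140 m

4.2140 m


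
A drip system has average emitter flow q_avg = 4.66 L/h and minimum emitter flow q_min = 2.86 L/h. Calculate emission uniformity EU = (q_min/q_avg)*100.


EU = (q_min/q_avg)*100 = (2.86/4.66)*100 = 61.3734%

61.3734 %


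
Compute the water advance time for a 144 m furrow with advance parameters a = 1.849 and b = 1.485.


t = (L/a)^(1/b)
t = (144/1.849)^(1/1.485)
t = 77.879935^(1/1.485)

18.7796 min


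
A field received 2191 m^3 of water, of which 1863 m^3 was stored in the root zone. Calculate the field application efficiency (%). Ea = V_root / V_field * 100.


Ea = V_root / V_field * 100 = 1863 / 2191 * 100 = 85.0297%

85.0297 %


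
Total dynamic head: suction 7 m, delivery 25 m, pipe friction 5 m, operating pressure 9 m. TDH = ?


TDH = Hs + Hd + hf + Hp = 7 + 25 + 5 + 9 = 46

46 m


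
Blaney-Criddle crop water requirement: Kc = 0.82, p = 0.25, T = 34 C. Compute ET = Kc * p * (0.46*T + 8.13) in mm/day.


ET = Kc * p * (0.46*T + 8.13)
ET = 0.82 * 0.25 * (0.46*34 + 8.13)
ET = 0.82 * 0.25 * 23.7700

4.8729 mm/day


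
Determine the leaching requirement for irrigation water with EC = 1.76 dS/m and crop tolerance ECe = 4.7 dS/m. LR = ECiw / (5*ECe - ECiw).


LR = ECiw / (5*ECe - ECiw)
LR = 1.76 / (5*4.7 - 1.76)
LR = 1.76 / 21.7400

0.0810


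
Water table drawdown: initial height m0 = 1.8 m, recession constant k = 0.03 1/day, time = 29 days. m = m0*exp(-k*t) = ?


m = m0 * exp(-k*t)
m = 1.8 * exp(-0.03 * 29)
m = 1.8 * exp(-0.8700)

0.7541 m


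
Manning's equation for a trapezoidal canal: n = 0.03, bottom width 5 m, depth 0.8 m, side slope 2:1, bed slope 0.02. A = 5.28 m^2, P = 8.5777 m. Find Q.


R = A/P = 5.28/8.5777 = 0.615550
Q = (1/0.03) * 5.28 * 0.615550^(2/3) * 0.02^0.5

18.0109 m^3/s


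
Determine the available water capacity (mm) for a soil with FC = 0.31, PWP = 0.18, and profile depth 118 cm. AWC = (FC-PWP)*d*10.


AWC = (FC - PWP) * d * 10
AWC = (0.31 - 0.18) * 118 * 10
AWC = 0.1300 * 118 * 10

153.4000 mm


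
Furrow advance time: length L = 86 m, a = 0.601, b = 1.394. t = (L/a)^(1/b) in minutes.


t = (L/a)^(1/b)
t = (86/0.601)^(1/1.394)
t = 143.094842^(1/1.394)

35.1851 min


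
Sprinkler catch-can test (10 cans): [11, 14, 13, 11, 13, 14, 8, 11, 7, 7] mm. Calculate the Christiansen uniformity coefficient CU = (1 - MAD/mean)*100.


mean = 10.900000 mm
MAD = 2.140000 mm
CU = (1 - 2.140000/10.900000)*100

80.3670 %


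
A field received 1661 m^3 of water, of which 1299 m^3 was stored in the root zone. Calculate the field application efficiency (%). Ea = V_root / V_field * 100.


Ea = V_root / V_field * 100 = 1299 / 1661 * 100 = 78.2059%

78.2059 %


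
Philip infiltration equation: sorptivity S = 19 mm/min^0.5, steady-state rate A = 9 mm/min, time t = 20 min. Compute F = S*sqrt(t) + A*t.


F = S*sqrt(t) + A*t
F = 19*sqrt(20) + 9*20
F = 19*4.472136 + 180

264.9706 mm


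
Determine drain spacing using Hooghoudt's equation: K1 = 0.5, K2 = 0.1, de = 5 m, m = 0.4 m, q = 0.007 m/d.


S^2 = 8*K2*de*m/q + 4*K1*m^2/q
S^2 = 8*0.1*5*0.4/0.007 + 4*0.5*0.4^2/0.007
S = sqrt(274.2857)

16.5616 m


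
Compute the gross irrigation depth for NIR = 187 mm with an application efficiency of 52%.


Ea = 52% = 0.52
GID = NIR / Ea = 187 / 0.52 = 359.6154 mm

359.6154 mm


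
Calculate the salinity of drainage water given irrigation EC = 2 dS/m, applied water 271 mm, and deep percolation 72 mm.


EC_dw = EC_iw * D_iw / D_dw
EC_dw = 2 * 271 / 72
EC_dw = 542 / 72

7.5278 dS/m


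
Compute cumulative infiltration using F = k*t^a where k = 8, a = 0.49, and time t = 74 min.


F = k * t^a = 8 * 74^0.49
F = 8 * 8.239930

65.9194 mm


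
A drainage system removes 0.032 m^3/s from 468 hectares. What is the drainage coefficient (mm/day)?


DC = Q * 86400 / (A * 10000) * 1000
DC = 0.032 * 86400 / (468 * 10000) * 1000
DC = 2764800.0000 / 4680000

0.5908 mm/day


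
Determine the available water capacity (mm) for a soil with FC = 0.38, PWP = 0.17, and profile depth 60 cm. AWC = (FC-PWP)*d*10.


AWC = (FC - PWP) * d * 10
AWC = (0.38 - 0.17) * 60 * 10
AWC = 0.2100 * 60 * 10

126.0000 mm


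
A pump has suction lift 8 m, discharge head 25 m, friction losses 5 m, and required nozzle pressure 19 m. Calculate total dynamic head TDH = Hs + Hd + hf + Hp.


TDH = Hs + Hd + hf + Hp = 8 + 25 + 5 + 19 = 57

57 m


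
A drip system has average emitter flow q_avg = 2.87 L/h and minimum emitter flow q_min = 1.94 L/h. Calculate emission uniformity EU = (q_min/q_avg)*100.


EU = (q_min/q_avg)*100 = (1.94/2.87)*100 = 67.5958%

67.5958 %


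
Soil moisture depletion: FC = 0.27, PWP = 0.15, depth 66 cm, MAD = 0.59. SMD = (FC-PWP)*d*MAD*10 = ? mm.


SMD = (FC - PWP) * d * MAD * 10
SMD = (0.27 - 0.15) * 66 * 0.59 * 10
SMD = 0.1200 * 66 * 0.59 * 10

46.7280 mm


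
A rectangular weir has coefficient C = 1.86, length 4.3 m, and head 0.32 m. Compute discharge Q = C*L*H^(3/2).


Q = C * L * H^(3/2) = 1.86 * 4.3 * 0.32^1.5 = 1.86 * 4.3 * 0.181019

1.4478 m^3/s


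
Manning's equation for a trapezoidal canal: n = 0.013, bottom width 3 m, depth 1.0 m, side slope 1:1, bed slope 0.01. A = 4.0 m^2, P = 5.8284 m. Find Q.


R = A/P = 4.0/5.8284 = 0.686295
Q = (1/0.013) * 4.0 * 0.686295^(2/3) * 0.01^0.5

23.9400 m^3/s


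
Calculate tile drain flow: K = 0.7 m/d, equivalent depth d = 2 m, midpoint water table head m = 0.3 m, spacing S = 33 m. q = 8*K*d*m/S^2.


q = 8*K*d*m/S^2
q = 8*0.7*2*0.3/33^2
q = 3.3600 / 1089

0.0031 m/d


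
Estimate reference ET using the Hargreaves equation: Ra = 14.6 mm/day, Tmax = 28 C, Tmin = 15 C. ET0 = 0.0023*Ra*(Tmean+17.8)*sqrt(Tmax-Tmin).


Tmean = (Tmax + Tmin)/2 = (28 + 15)/2 = 21.5
ET0 = 0.0023 * 14.6 * (21.5 + 17.8) * sqrt(28 - 15)
ET0 = 0.0023 * 14.6 * 39.3 * 3.605551

4.7582 mm/day


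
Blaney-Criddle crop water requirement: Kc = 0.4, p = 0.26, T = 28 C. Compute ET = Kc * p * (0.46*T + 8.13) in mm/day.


ET = Kc * p * (0.46*T + 8.13)
ET = 0.4 * 0.26 * (0.46*28 + 8.13)
ET = 0.4 * 0.26 * 21.0100

2.1850 mm/day


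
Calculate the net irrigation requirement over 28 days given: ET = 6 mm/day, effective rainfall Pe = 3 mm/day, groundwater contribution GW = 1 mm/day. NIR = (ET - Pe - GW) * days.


Daily deficit = ET - Pe - GW = 6 - 3 - 1 = 2 mm/day
NIR = 2 * 28 = 56 mm

56.0000 mm


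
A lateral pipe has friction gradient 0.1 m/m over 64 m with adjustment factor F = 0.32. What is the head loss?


hf = J * L * F = 0.1 * 64 * 0.32 = 2.0480 m

2.0480 m


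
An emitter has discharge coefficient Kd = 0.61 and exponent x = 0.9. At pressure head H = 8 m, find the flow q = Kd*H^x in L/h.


q = Kd * H^x = 0.61 * 8^0.9 = 0.61 * 6.498019

3.9638 L/h


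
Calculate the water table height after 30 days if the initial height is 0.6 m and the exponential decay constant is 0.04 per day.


m = m0 * exp(-k*t)
m = 0.6 * exp(-0.04 * 30)
m = 0.6 * exp(-1.2000)

0.1807 m


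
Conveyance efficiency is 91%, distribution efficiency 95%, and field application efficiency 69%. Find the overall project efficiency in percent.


Ec = 0.91, Eb = 0.95, Ea = 0.69
E = 0.91 * 0.95 * 0.69 * 100 = 59.6505%

59.6505 %


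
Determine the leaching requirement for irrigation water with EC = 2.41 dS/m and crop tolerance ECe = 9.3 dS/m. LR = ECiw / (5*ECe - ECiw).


LR = ECiw / (5*ECe - ECiw)
LR = 2.41 / (5*9.3 - 2.41)
LR = 2.41 / 44.0900

0.0547


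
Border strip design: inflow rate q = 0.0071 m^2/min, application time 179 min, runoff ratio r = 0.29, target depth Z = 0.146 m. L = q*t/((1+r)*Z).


L = q*t/((1+r)*Z)
L = 0.0071*179/((1+0.29)*0.146)
L = 1.2709/0.18834

6.7479 m


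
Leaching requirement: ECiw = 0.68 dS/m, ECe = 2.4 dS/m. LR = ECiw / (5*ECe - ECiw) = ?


LR = ECiw / (5*ECe - ECiw)
LR = 0.68 / (5*2.4 - 0.68)
LR = 0.68 / 11.3200

0.0601


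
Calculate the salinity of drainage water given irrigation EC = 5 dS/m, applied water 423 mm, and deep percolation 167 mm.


EC_dw = EC_iw * D_iw / D_dw
EC_dw = 5 * 423 / 167
EC_dw = 2115 / 167

12.6647 dS/m


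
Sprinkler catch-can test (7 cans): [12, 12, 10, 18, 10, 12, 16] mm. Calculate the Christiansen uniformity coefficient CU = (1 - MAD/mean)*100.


mean = 12.857143 mm
MAD = 2.367347 mm
CU = (1 - 2.367347/12.857143)*100

81.5873 %


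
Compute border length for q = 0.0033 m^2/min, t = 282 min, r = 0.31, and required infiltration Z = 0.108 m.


L = q*t/((1+r)*Z)
L = 0.0033*282/((1+0.31)*0.108)
L = 0.9306/0.14148

6.5776 m


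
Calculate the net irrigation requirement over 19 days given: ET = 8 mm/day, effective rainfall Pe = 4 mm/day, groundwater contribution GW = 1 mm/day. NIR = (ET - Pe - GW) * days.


Daily deficit = ET - Pe - GW = 8 - 4 - 1 = 3 mm/day
NIR = 3 * 19 = 57 mm

57.0000 mm


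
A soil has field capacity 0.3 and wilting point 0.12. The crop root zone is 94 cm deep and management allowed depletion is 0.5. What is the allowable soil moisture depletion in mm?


SMD = (FC - PWP) * d * MAD * 10
SMD = (0.3 - 0.12) * 94 * 0.5 * 10
SMD = 0.1800 * 94 * 0.5 * 10

84.6000 mm


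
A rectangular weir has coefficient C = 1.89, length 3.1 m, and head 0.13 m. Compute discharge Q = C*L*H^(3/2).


Q = C * L * H^(3/2) = 1.89 * 3.1 * 0.13^1.5 = 1.89 * 3.1 * 0.046872

0.2746 m^3/s


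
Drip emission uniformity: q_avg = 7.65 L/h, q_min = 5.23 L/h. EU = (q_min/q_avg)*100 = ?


EU = (q_min/q_avg)*100 = (5.23/7.65)*100 = 68.3660%

68.3660 %


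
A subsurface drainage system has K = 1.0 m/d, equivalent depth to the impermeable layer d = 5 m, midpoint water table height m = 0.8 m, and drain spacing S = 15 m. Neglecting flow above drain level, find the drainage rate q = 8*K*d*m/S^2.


q = 8*K*d*m/S^2
q = 8*1.0*5*0.8/15^2
q = 32.0000 / 225

0.1422 m/d


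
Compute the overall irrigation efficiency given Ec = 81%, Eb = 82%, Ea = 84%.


Ec = 0.81, Eb = 0.82, Ea = 0.84
E = 0.81 * 0.82 * 0.84 * 100 = 55.7928%

55.7928 %


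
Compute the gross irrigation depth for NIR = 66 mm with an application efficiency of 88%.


Ea = 88% = 0.88
GID = NIR / Ea = 66 / 0.88 = 75.0000 mm

75.0000 mm


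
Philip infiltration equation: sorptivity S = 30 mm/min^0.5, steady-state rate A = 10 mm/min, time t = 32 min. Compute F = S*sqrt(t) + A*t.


F = S*sqrt(t) + A*t
F = 30*sqrt(32) + 10*32
F = 30*5.656854 + 320

489.7056 mm


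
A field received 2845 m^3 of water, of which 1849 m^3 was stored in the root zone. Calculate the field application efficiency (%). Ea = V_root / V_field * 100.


Ea = V_root / V_field * 100 = 1849 / 2845 * 100 = 64.9912%

64.9912 %


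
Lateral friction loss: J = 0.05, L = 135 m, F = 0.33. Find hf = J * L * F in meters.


hf = J * L * F = 0.05 * 135 * 0.33 = 2.2275 m

2.2275 m


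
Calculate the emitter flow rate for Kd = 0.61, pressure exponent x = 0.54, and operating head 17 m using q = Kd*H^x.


q = Kd * H^x = 0.61 * 17^0.54 = 0.61 * 4.617878

2.8169 L/h


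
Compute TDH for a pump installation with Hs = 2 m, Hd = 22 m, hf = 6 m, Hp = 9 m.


TDH = Hs + Hd + hf + Hp = 2 + 22 + 6 + 9 = 39

39 m


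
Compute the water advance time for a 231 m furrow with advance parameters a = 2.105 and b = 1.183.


t = (L/a)^(1/b)
t = (231/2.105)^(1/1.183)
t = 109.738717^(1/1.183)

53.0559 min


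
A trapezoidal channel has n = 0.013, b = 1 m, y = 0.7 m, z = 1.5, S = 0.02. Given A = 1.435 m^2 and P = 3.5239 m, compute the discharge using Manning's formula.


R = A/P = 1.435/3.5239 = 0.407219
Q = (1/0.013) * 1.435 * 0.407219^(2/3) * 0.02^0.5

8.5765 m^3/s


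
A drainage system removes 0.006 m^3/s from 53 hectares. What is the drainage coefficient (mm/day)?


DC = Q * 86400 / (A * 10000) * 1000
DC = 0.006 * 86400 / (53 * 10000) * 1000
DC = 518400.0000 / 530000

0.9781 mm/day


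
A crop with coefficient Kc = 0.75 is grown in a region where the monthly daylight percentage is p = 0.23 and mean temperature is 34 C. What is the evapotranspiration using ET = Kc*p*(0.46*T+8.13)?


ET = Kc * p * (0.46*T + 8.13)
ET = 0.75 * 0.23 * (0.46*34 + 8.13)
ET = 0.75 * 0.23 * 23.7700

4.1003 mm/day


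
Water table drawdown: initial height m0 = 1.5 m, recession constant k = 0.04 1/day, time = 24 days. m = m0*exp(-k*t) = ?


m = m0 * exp(-k*t)
m = 1.5 * exp(-0.04 * 24)
m = 1.5 * exp(-0.9600)

0.5743 m


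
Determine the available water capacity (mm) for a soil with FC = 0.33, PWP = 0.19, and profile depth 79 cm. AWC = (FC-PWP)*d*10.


AWC = (FC - PWP) * d * 10
AWC = (0.33 - 0.19) * 79 * 10
AWC = 0.1400 * 79 * 10

110.6000 mm


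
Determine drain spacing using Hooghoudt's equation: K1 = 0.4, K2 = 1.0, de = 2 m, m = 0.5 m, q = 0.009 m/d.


S^2 = 8*K2*de*m/q + 4*K1*m^2/q
S^2 = 8*1.0*2*0.5/0.009 + 4*0.4*0.5^2/0.009
S = sqrt(933.3333)

30.5505 m


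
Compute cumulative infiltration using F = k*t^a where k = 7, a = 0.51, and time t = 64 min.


F = k * t^a = 7 * 64^0.51
F = 7 * 8.339726

58.3781 mm


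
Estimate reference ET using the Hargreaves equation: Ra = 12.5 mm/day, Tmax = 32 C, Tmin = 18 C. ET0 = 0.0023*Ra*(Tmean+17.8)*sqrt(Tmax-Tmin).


Tmean = (Tmax + Tmin)/2 = (32 + 18)/2 = 25.0
ET0 = 0.0023 * 12.5 * (25.0 + 17.8) * sqrt(32 - 18)
ET0 = 0.0023 * 12.5 * 42.8 * 3.741657

4.6041 mm/day


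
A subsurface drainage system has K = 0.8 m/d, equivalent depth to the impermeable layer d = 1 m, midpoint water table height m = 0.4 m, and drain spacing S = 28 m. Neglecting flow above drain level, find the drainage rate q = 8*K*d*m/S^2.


q = 8*K*d*m/S^2
q = 8*0.8*1*0.4/28^2
q = 2.5600 / 784

0.0033 m/d
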